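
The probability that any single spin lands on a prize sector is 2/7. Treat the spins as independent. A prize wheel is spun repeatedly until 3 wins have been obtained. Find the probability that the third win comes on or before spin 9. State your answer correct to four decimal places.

0.4986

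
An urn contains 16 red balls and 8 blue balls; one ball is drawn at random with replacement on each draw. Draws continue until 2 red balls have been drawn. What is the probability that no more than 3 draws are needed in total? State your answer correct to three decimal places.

0.741

Finishing within 3 draws ⇔ at least 2 successes in the first 3. With X ~ Binomial(3, 0.666667), P(Y ≤ 3) = 1 − P(X ≤ 1).
  k=0: C(3,0)·0.666667^0·0.333333^3 = 0.03704
  k=1: C(3,1)·0.666667^1·0.333333^2 = 0.22222
1 − 0.25926 = 0.74074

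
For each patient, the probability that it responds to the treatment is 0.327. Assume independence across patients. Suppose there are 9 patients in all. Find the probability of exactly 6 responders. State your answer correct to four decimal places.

X ~ Binomial(n=9, p=0.327).
P(X=6) = C(9,6) · p^6 · (1−p)^3
= 84 · 0.0012226 · 0.30482 = 0.031305

0.0313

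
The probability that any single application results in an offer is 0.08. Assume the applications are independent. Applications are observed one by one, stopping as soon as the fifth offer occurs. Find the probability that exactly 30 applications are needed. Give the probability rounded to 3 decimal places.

0.010

Y = trial on which the fifth success occurs; negative binomial, r=5, p=0.08.
P(Y=30) = C(29,4) · p^5 · (1−p)^25
= 23751 · 3.2768e-06 · 0.12436 = 0.00968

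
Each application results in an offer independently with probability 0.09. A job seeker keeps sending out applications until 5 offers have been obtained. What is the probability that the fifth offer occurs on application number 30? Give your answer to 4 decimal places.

0.0133

Y = trial on which the fifth success occurs; negative binomial, r=5, p=0.09.
P(Y=30) = C(29,4) · p^5 · (1−p)^25
= 23751 · 5.9049e-06 · 0.094631 = 0.013272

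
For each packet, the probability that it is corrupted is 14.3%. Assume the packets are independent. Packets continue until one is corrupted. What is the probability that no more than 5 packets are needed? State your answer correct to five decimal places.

0.53772

Y = number of packets to the first success; geometric, p = 0.143.
P(Y ≤ 5) = 1 − (1−p)^5 = 1 − 0.4622789 = 0.5377211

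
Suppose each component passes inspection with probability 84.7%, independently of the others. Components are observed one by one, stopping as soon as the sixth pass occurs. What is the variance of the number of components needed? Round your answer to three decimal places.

1.280

Y = total components until the sixth success; negative binomial with r=6, p=0.847.
Var(Y) = r(1−p)/p² = 6·0.153 / 0.847² = 1.27960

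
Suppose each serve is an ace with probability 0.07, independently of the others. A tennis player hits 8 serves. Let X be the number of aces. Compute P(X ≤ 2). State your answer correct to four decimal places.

X ~ Binomial(8, 0.07); P(X ≤ 2) = Σ C(8,k) p^k (1−p)^(8−k) over k:
  k=0: C(8,0)·0.07^0·0.93^8 = 0.559582
  k=1: C(8,1)·0.07^1·0.93^7 = 0.336952
  k=2: C(8,2)·0.07^2·0.93^6 = 0.088767
Total = 0.985301

0.9853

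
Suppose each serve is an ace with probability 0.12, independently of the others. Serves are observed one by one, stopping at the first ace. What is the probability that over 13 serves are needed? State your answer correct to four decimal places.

0.1898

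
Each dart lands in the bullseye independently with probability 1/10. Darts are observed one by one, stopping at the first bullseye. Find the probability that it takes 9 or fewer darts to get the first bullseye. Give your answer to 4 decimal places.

Y = number of darts to the first success; geometric, p = 0.10.
P(Y ≤ 9) = 1 − (1−p)^9 = 1 − 0.387420 = 0.612580

0.6126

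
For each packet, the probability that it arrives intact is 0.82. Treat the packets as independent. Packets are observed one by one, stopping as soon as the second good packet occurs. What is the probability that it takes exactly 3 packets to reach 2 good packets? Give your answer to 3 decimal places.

Y = trial on which the second success occurs; negative binomial, r=2, p=0.82.
P(Y=3) = C(2,1) · p^2 · (1−p)^1
= 2 · 0.6724 · 0.18 = 0.24206

0.242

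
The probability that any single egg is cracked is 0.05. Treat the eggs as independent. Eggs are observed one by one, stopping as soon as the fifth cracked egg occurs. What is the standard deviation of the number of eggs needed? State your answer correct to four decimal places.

Y = total eggs until the fifth success; negative binomial with r=5, p=0.05.
SD(Y) = √[r(1−p)/p²] = √(1900.000000) = 43.588989

43.5890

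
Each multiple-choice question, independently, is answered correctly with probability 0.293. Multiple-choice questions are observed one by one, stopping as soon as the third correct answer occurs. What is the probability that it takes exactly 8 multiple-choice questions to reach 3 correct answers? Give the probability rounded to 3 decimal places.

0.093

Y = trial on which the third success occurs; negative binomial, r=3, p=0.293.
P(Y=8) = C(7,2) · p^3 · (1−p)^5
= 21 · 0.025154 · 0.17664 = 0.09331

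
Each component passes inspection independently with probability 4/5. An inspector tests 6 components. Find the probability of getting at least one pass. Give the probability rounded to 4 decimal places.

0.9999

P(at least one) = 1 − P(none) = 1 − (1 − 0.80)^6
= 1 − 0.000064 = 0.999936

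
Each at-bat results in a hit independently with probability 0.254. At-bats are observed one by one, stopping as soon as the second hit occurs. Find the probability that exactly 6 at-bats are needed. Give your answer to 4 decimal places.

Y = trial on which the second success occurs; negative binomial, r=2, p=0.254.
P(Y=6) = C(5,1) · p^2 · (1−p)^4
= 5 · 0.064516 · 0.30971 = 0.099906

0.0999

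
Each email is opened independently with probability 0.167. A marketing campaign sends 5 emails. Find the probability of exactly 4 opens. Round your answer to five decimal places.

X ~ Binomial(n=5, p=0.167).
P(X=4) = C(5,4) · p^4 · (1−p)^1
= 5 · 0.0007778 · 0.833 = 0.0032395

0.00324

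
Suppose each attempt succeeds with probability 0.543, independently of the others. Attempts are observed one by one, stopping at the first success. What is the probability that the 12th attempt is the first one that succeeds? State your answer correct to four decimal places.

Geometric (trials to first success), p = 0.543.
P(Y = 12) = (1−p)^11 · p = 0.00018158 · 0.543 = 0.000099

0.0001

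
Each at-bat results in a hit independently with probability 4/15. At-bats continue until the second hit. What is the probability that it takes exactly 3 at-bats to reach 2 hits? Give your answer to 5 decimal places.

Y = trial on which the second success occurs; negative binomial, r=2, p=0.266667.
P(Y=3) = C(2,1) · p^2 · (1−p)^1
= 2 · 0.071111 · 0.73333 = 0.1042963

0.10430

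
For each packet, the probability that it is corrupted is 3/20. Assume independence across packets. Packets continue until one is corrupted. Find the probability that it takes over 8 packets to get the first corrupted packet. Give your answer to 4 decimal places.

Y = number of packets to the first success; geometric, p = 0.15.
P(Y > 8) = P(first 8 all fail) = (1−p)^8 = 0.272491

0.2725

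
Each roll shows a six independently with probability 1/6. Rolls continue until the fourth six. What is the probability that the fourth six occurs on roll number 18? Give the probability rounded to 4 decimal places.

Y = trial on which the fourth success occurs; negative binomial, r=4, p=0.166667.
P(Y=18) = C(17,3) · p^4 · (1−p)^14
= 680 · 0.0007716 · 0.077887 = 0.040866

0.0409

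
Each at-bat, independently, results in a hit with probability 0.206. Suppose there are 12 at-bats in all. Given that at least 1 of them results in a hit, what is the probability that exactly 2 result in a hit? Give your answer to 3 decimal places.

0.298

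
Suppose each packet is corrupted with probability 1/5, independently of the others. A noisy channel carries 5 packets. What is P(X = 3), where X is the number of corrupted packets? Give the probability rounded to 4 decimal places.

0.0512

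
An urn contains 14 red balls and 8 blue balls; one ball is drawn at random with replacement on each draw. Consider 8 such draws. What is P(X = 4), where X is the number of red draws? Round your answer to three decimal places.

0.201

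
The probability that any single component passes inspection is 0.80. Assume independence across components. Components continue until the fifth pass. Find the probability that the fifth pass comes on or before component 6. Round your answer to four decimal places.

0.6554

Finishing within 6 components ⇔ at least 5 successes in the first 6. With X ~ Binomial(6, 0.80), P(Y ≤ 6) = 1 − P(X ≤ 4).
  k=0: C(6,0)·0.80^0·0.20^6 = 0.000064
  k=1: C(6,1)·0.80^1·0.20^5 = 0.001536
  k=2: C(6,2)·0.80^2·0.20^4 = 0.015360
  k=3: C(6,3)·0.80^3·0.20^3 = 0.081920
  k=4: C(6,4)·0.80^4·0.20^2 = 0.245760
1 − 0.344640 = 0.655360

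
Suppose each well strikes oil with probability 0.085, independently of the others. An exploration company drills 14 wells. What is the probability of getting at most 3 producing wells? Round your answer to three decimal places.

0.974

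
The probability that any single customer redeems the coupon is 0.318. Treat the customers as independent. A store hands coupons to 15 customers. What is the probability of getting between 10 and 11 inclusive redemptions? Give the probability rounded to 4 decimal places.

0.0057

X ~ Binomial(15, 0.318); P(10 ≤ X ≤ 11) = Σ C(15,k) p^k (1−p)^(15−k) over k:
  k=10: C(15,10)·0.318^10·0.682^5 = 0.004685
  k=11: C(15,11)·0.318^11·0.682^4 = 0.000993
Total = 0.005678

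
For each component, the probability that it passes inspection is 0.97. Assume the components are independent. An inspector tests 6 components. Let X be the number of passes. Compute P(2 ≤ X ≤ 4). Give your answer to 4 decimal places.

0.0125

X ~ Binomial(6, 0.97); P(2 ≤ X ≤ 4) = Σ C(6,k) p^k (1−p)^(6−k) over k:
  k=2: C(6,2)·0.97^2·0.03^4 = 0.000011
  k=3: C(6,3)·0.97^3·0.03^3 = 0.000493
  k=4: C(6,4)·0.97^4·0.03^2 = 0.011951
Total = 0.012456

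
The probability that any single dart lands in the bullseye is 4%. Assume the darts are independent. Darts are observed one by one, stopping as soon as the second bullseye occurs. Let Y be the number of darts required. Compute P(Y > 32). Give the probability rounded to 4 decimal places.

0.6319

Needing more than 32 darts ⇔ fewer than 2 successes in the first 32. With X ~ Binomial(32, 0.04), P(Y > 32) = P(X ≤ 1).
  k=0: C(32,0)·0.04^0·0.96^32 = 0.270819
  k=1: C(32,1)·0.04^1·0.96^31 = 0.361092
P(X ≤ 1) = 0.631911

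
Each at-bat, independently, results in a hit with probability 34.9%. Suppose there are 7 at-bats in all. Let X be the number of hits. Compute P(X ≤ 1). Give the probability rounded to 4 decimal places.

X ~ Binomial(7, 0.349); P(X ≤ 1) = Σ C(7,k) p^k (1−p)^(7−k) over k:
  k=0: C(7,0)·0.349^0·0.651^7 = 0.049553
  k=1: C(7,1)·0.349^1·0.651^6 = 0.185956
Total = 0.235508

0.2355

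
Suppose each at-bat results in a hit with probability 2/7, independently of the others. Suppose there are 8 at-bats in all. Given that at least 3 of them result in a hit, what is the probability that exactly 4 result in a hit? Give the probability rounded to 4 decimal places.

0.2948

X ~ Binomial(8, 0.285714). Want P(X=4 | X≥3) = P(X=4) / P(X≥3).
P(X=4) = C(8,4)·0.285714^4·0.714286^4 = 0.121427
P(X≥3) = 1 − 0.067760 − 0.216833 − 0.303566 = 0.411840
Ratio = 0.121427 / 0.411840 = 0.294839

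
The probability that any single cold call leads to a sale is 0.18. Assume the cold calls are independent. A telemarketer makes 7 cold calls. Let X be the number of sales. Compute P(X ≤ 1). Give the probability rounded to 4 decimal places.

0.6323

X ~ Binomial(7, 0.18); P(X ≤ 1) = Σ C(7,k) p^k (1−p)^(7−k) over k:
  k=0: C(7,0)·0.18^0·0.82^7 = 0.249285
  k=1: C(7,1)·0.18^1·0.82^6 = 0.383048
Total = 0.632334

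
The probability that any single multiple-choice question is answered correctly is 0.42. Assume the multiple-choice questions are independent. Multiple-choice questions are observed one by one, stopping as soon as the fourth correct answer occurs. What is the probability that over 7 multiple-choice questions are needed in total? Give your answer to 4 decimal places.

0.6706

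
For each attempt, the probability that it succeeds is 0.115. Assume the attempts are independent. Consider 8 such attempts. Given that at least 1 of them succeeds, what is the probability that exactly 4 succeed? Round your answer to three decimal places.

0.012

X ~ Binomial(8, 0.115). Want P(X=4 | X≥1) = P(X=4) / P(X≥1).
P(X=4) = C(8,4)·0.115^4·0.885^4 = 0.00751
P(X≥1) = 1 − 0.37631 = 0.62369
Ratio = 0.00751 / 0.62369 = 0.01204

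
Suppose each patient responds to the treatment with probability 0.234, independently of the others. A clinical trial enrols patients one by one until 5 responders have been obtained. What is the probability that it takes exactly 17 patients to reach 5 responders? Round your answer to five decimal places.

0.05211

Y = trial on which the fifth success occurs; negative binomial, r=5, p=0.234.
P(Y=17) = C(16,4) · p^5 · (1−p)^12
= 1820 · 0.00070158 · 0.040808 = 0.0521070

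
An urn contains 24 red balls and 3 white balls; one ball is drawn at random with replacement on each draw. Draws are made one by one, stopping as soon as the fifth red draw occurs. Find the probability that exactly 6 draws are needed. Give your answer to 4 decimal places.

Y = trial on which the fifth success occurs; negative binomial, r=5, p=0.888889.
P(Y=6) = C(5,4) · p^5 · (1−p)^1
= 5 · 0.55493 · 0.11111 = 0.308294

0.3083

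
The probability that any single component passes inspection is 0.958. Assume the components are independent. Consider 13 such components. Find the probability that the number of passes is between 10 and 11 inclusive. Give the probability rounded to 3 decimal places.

0.100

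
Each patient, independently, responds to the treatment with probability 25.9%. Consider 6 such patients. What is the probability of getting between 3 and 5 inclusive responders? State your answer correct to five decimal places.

0.18362

X ~ Binomial(6, 0.259); P(3 ≤ X ≤ 5) = Σ C(6,k) p^k (1−p)^(6−k) over k:
  k=3: C(6,3)·0.259^3·0.741^3 = 0.1413787
  k=4: C(6,4)·0.259^4·0.741^2 = 0.0370618
  k=5: C(6,5)·0.259^5·0.741^1 = 0.0051817
Total = 0.1836221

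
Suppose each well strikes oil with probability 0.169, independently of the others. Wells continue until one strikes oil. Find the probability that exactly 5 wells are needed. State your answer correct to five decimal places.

Geometric (trials to first success), p = 0.169.
P(Y = 5) = (1−p)^4 · p = 0.47687 · 0.169 = 0.0805918

0.08059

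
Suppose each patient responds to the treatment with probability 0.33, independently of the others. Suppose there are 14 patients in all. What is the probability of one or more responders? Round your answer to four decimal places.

0.9963

P(at least one) = 1 − P(none) = 1 − (1 − 0.33)^14
= 1 − 0.003673 = 0.996327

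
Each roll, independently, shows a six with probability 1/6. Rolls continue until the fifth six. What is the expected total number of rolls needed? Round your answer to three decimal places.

Y = total rolls until the fifth success; negative binomial with r=5, p=0.166667.
E[Y] = r / p = 5 / 0.166667 = 30.00000

30.000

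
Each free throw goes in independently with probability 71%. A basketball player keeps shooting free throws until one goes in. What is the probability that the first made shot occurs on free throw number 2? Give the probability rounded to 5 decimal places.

0.20590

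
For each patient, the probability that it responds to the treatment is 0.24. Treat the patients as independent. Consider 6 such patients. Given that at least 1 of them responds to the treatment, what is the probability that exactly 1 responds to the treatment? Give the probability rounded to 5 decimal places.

X ~ Binomial(6, 0.24). Want P(X=1 | X≥1) = P(X=1) / P(X≥1).
P(X=1) = C(6,1)·0.24^1·0.76^5 = 0.3651157
P(X≥1) = 1 − 0.1926999 = 0.8073001
Ratio = 0.3651157 / 0.8073001 = 0.4522676

0.45227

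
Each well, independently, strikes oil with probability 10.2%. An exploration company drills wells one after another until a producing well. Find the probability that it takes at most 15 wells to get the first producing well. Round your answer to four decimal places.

0.8009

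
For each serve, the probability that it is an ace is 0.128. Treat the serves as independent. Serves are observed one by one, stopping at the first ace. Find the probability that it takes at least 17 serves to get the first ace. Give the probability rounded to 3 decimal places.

0.112

Y = number of serves to the first success; geometric, p = 0.128.
P(Y > 16) = P(first 16 all fail) = (1−p)^16 = 0.11175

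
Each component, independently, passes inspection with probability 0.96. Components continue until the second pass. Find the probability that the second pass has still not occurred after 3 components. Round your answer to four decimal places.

0.0047

Needing more than 3 components ⇔ fewer than 2 successes in the first 3. With X ~ Binomial(3, 0.96), P(Y > 3) = P(X ≤ 1).
  k=0: C(3,0)·0.96^0·0.04^3 = 0.000064
  k=1: C(3,1)·0.96^1·0.04^2 = 0.004608
P(X ≤ 1) = 0.004672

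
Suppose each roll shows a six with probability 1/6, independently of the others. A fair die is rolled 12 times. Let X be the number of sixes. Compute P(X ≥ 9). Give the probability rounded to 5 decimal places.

X ~ Binomial(12, 0.166667); P(X ≥ 9) = Σ C(12,k) p^k (1−p)^(12−k) over k:
  k=9: C(12,9)·0.166667^9·0.833333^3 = 0.0000126
  k=10: C(12,10)·0.166667^10·0.833333^2 = 0.0000008
  k=11: C(12,11)·0.166667^11·0.833333^1 = 0.0000000
  k=12: C(12,12)·0.166667^12·0.833333^0 = 0.0000000
Total = 0.0000134

0.00001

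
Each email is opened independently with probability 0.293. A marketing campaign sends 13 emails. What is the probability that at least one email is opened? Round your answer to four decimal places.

P(at least one) = 1 − P(none) = 1 − (1 − 0.293)^13
= 1 − 0.011027 = 0.988973

0.9890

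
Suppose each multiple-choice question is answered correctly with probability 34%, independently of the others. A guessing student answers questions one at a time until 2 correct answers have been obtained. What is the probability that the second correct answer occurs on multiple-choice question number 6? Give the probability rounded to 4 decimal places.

0.1097

Y = trial on which the second success occurs; negative binomial, r=2, p=0.34.
P(Y=6) = C(5,1) · p^2 · (1−p)^4
= 5 · 0.1156 · 0.18975 = 0.109674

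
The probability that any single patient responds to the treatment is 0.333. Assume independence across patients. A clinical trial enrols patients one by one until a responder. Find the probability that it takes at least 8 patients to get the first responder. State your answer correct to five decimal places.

Y = number of patients to the first success; geometric, p = 0.333.
P(Y > 7) = P(first 7 all fail) = (1−p)^7 = 0.0587328

0.05873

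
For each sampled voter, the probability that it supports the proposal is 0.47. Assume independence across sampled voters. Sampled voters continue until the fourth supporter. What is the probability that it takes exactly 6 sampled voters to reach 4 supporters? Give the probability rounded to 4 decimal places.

Y = trial on which the fourth success occurs; negative binomial, r=4, p=0.47.
P(Y=6) = C(5,3) · p^4 · (1−p)^2
= 10 · 0.048797 · 0.2809 = 0.137070

0.1371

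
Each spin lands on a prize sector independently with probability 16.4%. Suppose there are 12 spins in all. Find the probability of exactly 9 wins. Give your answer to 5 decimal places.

0.00001

X ~ Binomial(n=12, p=0.164).
P(X=9) = C(12,9) · p^9 · (1−p)^3
= 220 · 8.5821e-08 · 0.58428 = 0.0000110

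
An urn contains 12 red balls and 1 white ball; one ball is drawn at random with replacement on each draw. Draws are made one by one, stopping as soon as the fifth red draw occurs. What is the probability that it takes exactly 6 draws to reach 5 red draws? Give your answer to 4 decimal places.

0.2578

Y = trial on which the fifth success occurs; negative binomial, r=5, p=0.923077.
P(Y=6) = C(5,4) · p^5 · (1−p)^1
= 5 · 0.67018 · 0.076923 = 0.257760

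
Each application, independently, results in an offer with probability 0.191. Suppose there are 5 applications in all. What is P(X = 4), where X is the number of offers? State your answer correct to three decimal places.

X ~ Binomial(n=5, p=0.191).
P(X=4) = C(5,4) · p^4 · (1−p)^1
= 5 · 0.0013309 · 0.809 = 0.00538

0.005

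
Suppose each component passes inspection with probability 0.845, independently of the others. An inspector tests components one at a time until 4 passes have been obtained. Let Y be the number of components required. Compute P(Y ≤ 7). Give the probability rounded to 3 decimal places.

0.986

Finishing within 7 components ⇔ at least 4 successes in the first 7. With X ~ Binomial(7, 0.845), P(Y ≤ 7) = 1 − P(X ≤ 3).
  k=0: C(7,0)·0.845^0·0.155^7 = 0.00000
  k=1: C(7,1)·0.845^1·0.155^6 = 0.00008
  k=2: C(7,2)·0.845^2·0.155^5 = 0.00134
  k=3: C(7,3)·0.845^3·0.155^4 = 0.01219
1 − 0.01361 = 0.98639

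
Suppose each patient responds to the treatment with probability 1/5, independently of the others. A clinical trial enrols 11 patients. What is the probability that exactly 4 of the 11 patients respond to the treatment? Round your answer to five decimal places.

X ~ Binomial(n=11, p=0.20).
P(X=4) = C(11,4) · p^4 · (1−p)^7
= 330 · 0.0016 · 0.20972 = 0.1107296

0.11073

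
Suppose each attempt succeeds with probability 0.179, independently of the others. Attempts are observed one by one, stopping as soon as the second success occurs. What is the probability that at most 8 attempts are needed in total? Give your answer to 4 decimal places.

Finishing within 8 attempts ⇔ at least 2 successes in the first 8. With X ~ Binomial(8, 0.179), P(Y ≤ 8) = 1 − P(X ≤ 1).
  k=0: C(8,0)·0.179^0·0.821^8 = 0.206417
  k=1: C(8,1)·0.179^1·0.821^7 = 0.360035
1 − 0.566452 = 0.433548

0.4335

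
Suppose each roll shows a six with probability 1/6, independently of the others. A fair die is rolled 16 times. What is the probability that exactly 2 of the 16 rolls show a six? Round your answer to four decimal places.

0.2596

X ~ Binomial(n=16, p=0.166667).
P(X=2) = C(16,2) · p^2 · (1−p)^14
= 120 · 0.027778 · 0.077887 = 0.259622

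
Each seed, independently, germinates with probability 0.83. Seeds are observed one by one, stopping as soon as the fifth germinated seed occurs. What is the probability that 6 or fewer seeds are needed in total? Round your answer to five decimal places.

Finishing within 6 seeds ⇔ at least 5 successes in the first 6. With X ~ Binomial(6, 0.83), P(Y ≤ 6) = 1 − P(X ≤ 4).
  k=0: C(6,0)·0.83^0·0.17^6 = 0.0000241
  k=1: C(6,1)·0.83^1·0.17^5 = 0.0007071
  k=2: C(6,2)·0.83^2·0.17^4 = 0.0086306
  k=3: C(6,3)·0.83^3·0.17^3 = 0.0561838
  k=4: C(6,4)·0.83^4·0.17^2 = 0.2057318
1 − 0.2712775 = 0.7287225

0.72872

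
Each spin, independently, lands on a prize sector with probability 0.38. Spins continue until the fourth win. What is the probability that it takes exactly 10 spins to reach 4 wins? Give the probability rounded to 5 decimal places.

0.09949

Y = trial on which the fourth success occurs; negative binomial, r=4, p=0.38.
P(Y=10) = C(9,3) · p^4 · (1−p)^6
= 84 · 0.020851 · 0.0568 = 0.0994864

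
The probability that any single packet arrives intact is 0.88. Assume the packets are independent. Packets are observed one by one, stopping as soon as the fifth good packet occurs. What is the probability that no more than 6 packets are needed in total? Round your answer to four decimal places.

0.8444

Finishing within 6 packets ⇔ at least 5 successes in the first 6. With X ~ Binomial(6, 0.88), P(Y ≤ 6) = 1 − P(X ≤ 4).
  k=0: C(6,0)·0.88^0·0.12^6 = 0.000003
  k=1: C(6,1)·0.88^1·0.12^5 = 0.000131
  k=2: C(6,2)·0.88^2·0.12^4 = 0.002409
  k=3: C(6,3)·0.88^3·0.12^3 = 0.023552
  k=4: C(6,4)·0.88^4·0.12^2 = 0.129534
1 − 0.155629 = 0.844371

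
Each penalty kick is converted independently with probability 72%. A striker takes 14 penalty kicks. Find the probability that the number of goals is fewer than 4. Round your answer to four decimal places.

0.0001

X ~ Binomial(14, 0.72); P(X ≤ 3) = Σ C(14,k) p^k (1−p)^(14−k) over k:
  k=0: C(14,0)·0.72^0·0.28^14 = 0.000000
  k=1: C(14,1)·0.72^1·0.28^13 = 0.000001
  k=2: C(14,2)·0.72^2·0.28^12 = 0.000011
  k=3: C(14,3)·0.72^3·0.28^11 = 0.000113
Total = 0.000124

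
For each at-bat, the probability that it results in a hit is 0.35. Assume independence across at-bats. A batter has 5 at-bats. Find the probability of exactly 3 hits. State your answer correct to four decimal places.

X ~ Binomial(n=5, p=0.35).
P(X=3) = C(5,3) · p^3 · (1−p)^2
= 10 · 0.042875 · 0.4225 = 0.181147

0.1811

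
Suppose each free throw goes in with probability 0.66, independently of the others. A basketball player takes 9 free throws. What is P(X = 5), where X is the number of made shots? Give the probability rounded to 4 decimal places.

0.2109

X ~ Binomial(n=9, p=0.66).
P(X=5) = C(9,5) · p^5 · (1−p)^4
= 126 · 0.12523 · 0.013363 = 0.210866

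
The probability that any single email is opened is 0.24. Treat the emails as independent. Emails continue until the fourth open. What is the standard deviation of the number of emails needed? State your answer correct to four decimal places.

7.2648

Y = total emails until the fourth success; negative binomial with r=4, p=0.24.
SD(Y) = √[r(1−p)/p²] = √(52.777778) = 7.264832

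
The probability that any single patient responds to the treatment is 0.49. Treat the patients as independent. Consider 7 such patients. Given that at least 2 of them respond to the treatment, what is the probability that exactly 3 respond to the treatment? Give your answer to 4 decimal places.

X ~ Binomial(7, 0.49). Want P(X=3 | X≥2) = P(X=3) / P(X≥2).
P(X=3) = C(7,3)·0.49^3·0.51^4 = 0.278572
P(X≥2) = 1 − 0.008974 − 0.060355 = 0.930671
Ratio = 0.278572 / 0.930671 = 0.299324

0.2993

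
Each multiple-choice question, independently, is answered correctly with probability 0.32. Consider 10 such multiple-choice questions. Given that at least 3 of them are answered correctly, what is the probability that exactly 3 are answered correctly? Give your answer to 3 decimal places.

X ~ Binomial(10, 0.32). Want P(X=3 | X≥3) = P(X=3) / P(X≥3).
P(X=3) = C(10,3)·0.32^3·0.68^7 = 0.26436
P(X≥3) = 1 − 0.02114 − 0.09948 − 0.21066 = 0.66872
Ratio = 0.26436 / 0.66872 = 0.39532

0.395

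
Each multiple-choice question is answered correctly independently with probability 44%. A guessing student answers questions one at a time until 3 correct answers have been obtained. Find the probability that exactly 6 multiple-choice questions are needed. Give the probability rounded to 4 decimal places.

Y = trial on which the third success occurs; negative binomial, r=3, p=0.44.
P(Y=6) = C(5,2) · p^3 · (1−p)^3
= 10 · 0.085184 · 0.17562 = 0.149597

0.1496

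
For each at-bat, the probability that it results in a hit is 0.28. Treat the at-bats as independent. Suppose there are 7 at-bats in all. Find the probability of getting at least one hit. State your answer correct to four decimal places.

P(at least one) = 1 − P(none) = 1 − (1 − 0.28)^7
= 1 − 0.100306 = 0.899694

0.8997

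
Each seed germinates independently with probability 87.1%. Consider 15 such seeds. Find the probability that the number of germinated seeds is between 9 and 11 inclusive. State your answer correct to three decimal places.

0.116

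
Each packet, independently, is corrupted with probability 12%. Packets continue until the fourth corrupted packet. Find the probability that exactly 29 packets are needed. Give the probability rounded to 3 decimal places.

Y = trial on which the fourth success occurs; negative binomial, r=4, p=0.12.
P(Y=29) = C(28,3) · p^4 · (1−p)^25
= 3276 · 0.00020736 · 0.040932 = 0.02781

0.028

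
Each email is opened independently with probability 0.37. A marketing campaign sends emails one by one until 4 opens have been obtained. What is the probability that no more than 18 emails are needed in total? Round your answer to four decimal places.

Finishing within 18 emails ⇔ at least 4 successes in the first 18. With X ~ Binomial(18, 0.37), P(Y ≤ 18) = 1 − P(X ≤ 3).
  k=0: C(18,0)·0.37^0·0.63^18 = 0.000244
  k=1: C(18,1)·0.37^1·0.63^17 = 0.002584
  k=2: C(18,2)·0.37^2·0.63^16 = 0.012899
  k=3: C(18,3)·0.37^3·0.63^15 = 0.040402
1 − 0.056129 = 0.943871

0.9439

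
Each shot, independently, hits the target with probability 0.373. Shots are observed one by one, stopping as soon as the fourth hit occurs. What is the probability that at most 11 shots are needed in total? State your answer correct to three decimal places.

Finishing within 11 shots ⇔ at least 4 successes in the first 11. With X ~ Binomial(11, 0.373), P(Y ≤ 11) = 1 − P(X ≤ 3).
  k=0: C(11,0)·0.373^0·0.627^11 = 0.00589
  k=1: C(11,1)·0.373^1·0.627^10 = 0.03853
  k=2: C(11,2)·0.373^2·0.627^9 = 0.11460
  k=3: C(11,3)·0.373^3·0.627^8 = 0.20453
1 − 0.36354 = 0.63646

0.636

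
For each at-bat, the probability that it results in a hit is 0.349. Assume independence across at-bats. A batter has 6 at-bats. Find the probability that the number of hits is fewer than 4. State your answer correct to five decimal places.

X ~ Binomial(6, 0.349); P(X ≤ 3) = Σ C(6,k) p^k (1−p)^(6−k) over k:
  k=0: C(6,0)·0.349^0·0.651^6 = 0.0761177
  k=1: C(6,1)·0.349^1·0.651^5 = 0.2448396
  k=2: C(6,2)·0.349^2·0.651^4 = 0.3281452
  k=3: C(6,3)·0.349^3·0.651^3 = 0.2345575
Total = 0.8836600

0.88366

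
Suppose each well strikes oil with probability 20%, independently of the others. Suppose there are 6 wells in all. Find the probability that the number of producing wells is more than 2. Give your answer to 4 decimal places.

0.0989

X ~ Binomial(6, 0.20); P(X ≥ 3) = Σ C(6,k) p^k (1−p)^(6−k) over k:
  k=3: C(6,3)·0.20^3·0.80^3 = 0.081920
  k=4: C(6,4)·0.20^4·0.80^2 = 0.015360
  k=5: C(6,5)·0.20^5·0.80^1 = 0.001536
  k=6: C(6,6)·0.20^6·0.80^0 = 0.000064
Total = 0.098880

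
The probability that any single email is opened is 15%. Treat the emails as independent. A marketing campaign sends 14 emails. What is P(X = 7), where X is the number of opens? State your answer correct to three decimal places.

0.002

X ~ Binomial(n=14, p=0.15).
P(X=7) = C(14,7) · p^7 · (1−p)^7
= 3432 · 1.7086e-06 · 0.32058 = 0.00188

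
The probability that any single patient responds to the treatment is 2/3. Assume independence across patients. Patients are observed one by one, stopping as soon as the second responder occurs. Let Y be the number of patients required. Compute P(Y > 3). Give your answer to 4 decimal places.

0.2593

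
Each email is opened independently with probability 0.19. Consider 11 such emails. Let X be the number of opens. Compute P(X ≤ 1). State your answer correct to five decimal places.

X ~ Binomial(11, 0.19); P(X ≤ 1) = Σ C(11,k) p^k (1−p)^(11−k) over k:
  k=0: C(11,0)·0.19^0·0.81^11 = 0.0984771
  k=1: C(11,1)·0.19^1·0.81^10 = 0.2540952
Total = 0.3525723

0.35257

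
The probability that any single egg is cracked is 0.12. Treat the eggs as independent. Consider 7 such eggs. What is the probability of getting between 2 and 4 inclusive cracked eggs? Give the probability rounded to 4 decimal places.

0.2008

X ~ Binomial(7, 0.12); P(2 ≤ X ≤ 4) = Σ C(7,k) p^k (1−p)^(7−k) over k:
  k=2: C(7,2)·0.12^2·0.88^5 = 0.159586
  k=3: C(7,3)·0.12^3·0.88^4 = 0.036270
  k=4: C(7,4)·0.12^4·0.88^3 = 0.004946
Total = 0.200802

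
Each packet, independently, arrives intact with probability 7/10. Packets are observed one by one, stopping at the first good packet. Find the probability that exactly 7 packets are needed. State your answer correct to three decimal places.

0.001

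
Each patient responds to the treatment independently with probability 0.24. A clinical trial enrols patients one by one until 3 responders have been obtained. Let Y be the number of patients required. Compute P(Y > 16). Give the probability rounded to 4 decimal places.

0.2232

Needing more than 16 patients ⇔ fewer than 3 successes in the first 16. With X ~ Binomial(16, 0.24), P(Y > 16) = P(X ≤ 2).
  k=0: C(16,0)·0.24^0·0.76^16 = 0.012388
  k=1: C(16,1)·0.24^1·0.76^15 = 0.062594
  k=2: C(16,2)·0.24^2·0.76^14 = 0.148250
P(X ≤ 2) = 0.223233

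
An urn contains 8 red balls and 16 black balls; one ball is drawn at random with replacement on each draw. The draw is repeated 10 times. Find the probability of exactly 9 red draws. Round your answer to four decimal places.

0.0003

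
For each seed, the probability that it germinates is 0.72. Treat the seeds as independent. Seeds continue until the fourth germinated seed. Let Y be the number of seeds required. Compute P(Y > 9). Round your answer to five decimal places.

Needing more than 9 seeds ⇔ fewer than 4 successes in the first 9. With X ~ Binomial(9, 0.72), P(Y > 9) = P(X ≤ 3).
  k=0: C(9,0)·0.72^0·0.28^9 = 0.0000106
  k=1: C(9,1)·0.72^1·0.28^8 = 0.0002448
  k=2: C(9,2)·0.72^2·0.28^7 = 0.0025181
  k=3: C(9,3)·0.72^3·0.28^6 = 0.0151086
P(X ≤ 3) = 0.0178821

0.01788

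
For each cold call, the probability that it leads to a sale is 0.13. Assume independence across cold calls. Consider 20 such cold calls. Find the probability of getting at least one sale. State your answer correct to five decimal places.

P(at least one) = 1 − P(none) = 1 − (1 − 0.13)^20
= 1 − 0.0617142 = 0.9382858

0.93829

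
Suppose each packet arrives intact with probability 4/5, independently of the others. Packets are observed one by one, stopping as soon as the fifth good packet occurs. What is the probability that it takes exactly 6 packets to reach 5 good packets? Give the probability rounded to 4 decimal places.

Y = trial on which the fifth success occurs; negative binomial, r=5, p=0.80.
P(Y=6) = C(5,4) · p^5 · (1−p)^1
= 5 · 0.32768 · 0.2 = 0.327680

0.3277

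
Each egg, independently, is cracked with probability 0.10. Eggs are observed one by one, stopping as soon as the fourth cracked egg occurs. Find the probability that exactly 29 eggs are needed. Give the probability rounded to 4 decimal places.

Y = trial on which the fourth success occurs; negative binomial, r=4, p=0.10.
P(Y=29) = C(28,3) · p^4 · (1−p)^25
= 3276 · 0.0001 · 0.07179 = 0.023518

0.0235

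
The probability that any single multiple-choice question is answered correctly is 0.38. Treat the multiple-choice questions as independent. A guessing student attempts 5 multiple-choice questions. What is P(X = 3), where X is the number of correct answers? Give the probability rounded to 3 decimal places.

X ~ Binomial(n=5, p=0.38).
P(X=3) = C(5,3) · p^3 · (1−p)^2
= 10 · 0.054872 · 0.3844 = 0.21093

0.211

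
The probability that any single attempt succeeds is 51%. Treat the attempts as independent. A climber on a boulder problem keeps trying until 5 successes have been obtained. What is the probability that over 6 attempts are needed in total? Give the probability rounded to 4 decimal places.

Needing more than 6 attempts ⇔ fewer than 5 successes in the first 6. With X ~ Binomial(6, 0.51), P(Y > 6) = P(X ≤ 4).
  k=0: C(6,0)·0.51^0·0.49^6 = 0.013841
  k=1: C(6,1)·0.51^1·0.49^5 = 0.086437
  k=2: C(6,2)·0.51^2·0.49^4 = 0.224914
  k=3: C(6,3)·0.51^3·0.49^3 = 0.312125
  k=4: C(6,4)·0.51^4·0.49^2 = 0.243649
P(X ≤ 4) = 0.880966

0.8810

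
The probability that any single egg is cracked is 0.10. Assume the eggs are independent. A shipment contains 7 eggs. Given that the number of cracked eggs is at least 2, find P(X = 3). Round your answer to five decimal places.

X ~ Binomial(7, 0.10). Want P(X=3 | X≥2) = P(X=3) / P(X≥2).
P(X=3) = C(7,3)·0.10^3·0.90^4 = 0.0229635
P(X≥2) = 1 − 0.4782969 − 0.3720087 = 0.1496944
Ratio = 0.0229635 / 0.1496944 = 0.1534025

0.15340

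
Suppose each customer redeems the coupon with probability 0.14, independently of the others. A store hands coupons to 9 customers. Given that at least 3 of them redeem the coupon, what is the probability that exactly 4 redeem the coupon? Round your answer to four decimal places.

0.1895

X ~ Binomial(9, 0.14). Want P(X=4 | X≥3) = P(X=4) / P(X≥3).
P(X=4) = C(9,4)·0.14^4·0.86^5 = 0.022771
P(X≥3) = 1 − 0.257327 − 0.377015 − 0.245498 = 0.120160
Ratio = 0.022771 / 0.120160 = 0.189502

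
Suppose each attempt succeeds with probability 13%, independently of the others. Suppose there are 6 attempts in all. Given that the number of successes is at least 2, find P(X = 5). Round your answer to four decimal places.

X ~ Binomial(6, 0.13). Want P(X=5 | X≥2) = P(X=5) / P(X≥2).
P(X=5) = C(6,5)·0.13^5·0.87^1 = 0.000194
P(X≥2) = 1 − 0.433626 − 0.388768 = 0.177605
Ratio = 0.000194 / 0.177605 = 0.001091

0.0011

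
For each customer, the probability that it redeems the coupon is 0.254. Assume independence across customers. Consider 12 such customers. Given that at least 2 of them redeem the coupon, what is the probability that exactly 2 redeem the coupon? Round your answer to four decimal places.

0.2678

X ~ Binomial(12, 0.254). Want P(X=2 | X≥2) = P(X=2) / P(X≥2).
P(X=2) = C(12,2)·0.254^2·0.746^10 = 0.227300
P(X≥2) = 1 − 0.029707 − 0.121379 = 0.848914
Ratio = 0.227300 / 0.848914 = 0.267754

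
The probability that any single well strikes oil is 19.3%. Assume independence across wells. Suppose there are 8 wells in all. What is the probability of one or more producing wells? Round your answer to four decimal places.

0.8201

P(at least one) = 1 − P(none) = 1 − (1 − 0.193)^8
= 1 − 0.179882 = 0.820118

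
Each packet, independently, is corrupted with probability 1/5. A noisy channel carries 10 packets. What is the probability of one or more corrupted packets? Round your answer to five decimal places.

0.89263

P(at least one) = 1 − P(none) = 1 − (1 − 0.20)^10
= 1 − 0.1073742 = 0.8926258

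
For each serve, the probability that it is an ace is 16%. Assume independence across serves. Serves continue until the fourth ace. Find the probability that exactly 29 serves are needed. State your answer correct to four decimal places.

Y = trial on which the fourth success occurs; negative binomial, r=4, p=0.16.
P(Y=29) = C(28,3) · p^4 · (1−p)^25
= 3276 · 0.00065536 · 0.012793 = 0.027467

0.0275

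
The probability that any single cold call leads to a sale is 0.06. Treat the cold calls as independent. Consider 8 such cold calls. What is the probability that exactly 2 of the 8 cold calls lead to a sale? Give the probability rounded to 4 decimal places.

0.0695

X ~ Binomial(n=8, p=0.06).
P(X=2) = C(8,2) · p^2 · (1−p)^6
= 28 · 0.0036 · 0.68987 = 0.069539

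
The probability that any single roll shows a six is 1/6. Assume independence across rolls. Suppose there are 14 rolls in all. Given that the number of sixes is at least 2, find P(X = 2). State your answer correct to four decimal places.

0.4027

X ~ Binomial(14, 0.166667). Want P(X=2 | X≥2) = P(X=2) / P(X≥2).
P(X=2) = C(14,2)·0.166667^2·0.833333^12 = 0.283507
P(X≥2) = 1 − 0.077887 − 0.218082 = 0.704031
Ratio = 0.283507 / 0.704031 = 0.402691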